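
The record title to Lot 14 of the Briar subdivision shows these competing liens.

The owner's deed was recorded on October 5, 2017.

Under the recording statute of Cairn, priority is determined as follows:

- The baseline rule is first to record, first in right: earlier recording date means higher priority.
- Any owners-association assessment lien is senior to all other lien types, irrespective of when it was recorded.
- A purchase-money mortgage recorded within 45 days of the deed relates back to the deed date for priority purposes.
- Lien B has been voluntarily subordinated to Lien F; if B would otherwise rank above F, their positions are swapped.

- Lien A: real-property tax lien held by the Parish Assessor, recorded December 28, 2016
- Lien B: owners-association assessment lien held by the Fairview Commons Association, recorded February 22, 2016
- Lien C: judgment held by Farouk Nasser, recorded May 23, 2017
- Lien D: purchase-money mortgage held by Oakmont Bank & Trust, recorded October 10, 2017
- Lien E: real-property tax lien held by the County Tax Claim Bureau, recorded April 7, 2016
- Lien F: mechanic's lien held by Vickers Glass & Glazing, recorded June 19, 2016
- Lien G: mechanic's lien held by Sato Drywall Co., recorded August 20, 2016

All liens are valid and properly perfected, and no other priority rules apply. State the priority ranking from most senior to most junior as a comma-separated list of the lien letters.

Effective dates after the stated exceptions: D relates back to the deed date October 5, 2017.
B is an owners-association assessment lien and takes priority over every other lien.
Ordering the rest by effective date: E (April 7, 2016), F (June 19, 2016), G (August 20, 2016), A (December 28, 2016), C (May 23, 2017), D (October 5, 2017).
B would otherwise be senior to F, so under the subordination agreement B and F exchange positions.

F, E, B, G, A, C, D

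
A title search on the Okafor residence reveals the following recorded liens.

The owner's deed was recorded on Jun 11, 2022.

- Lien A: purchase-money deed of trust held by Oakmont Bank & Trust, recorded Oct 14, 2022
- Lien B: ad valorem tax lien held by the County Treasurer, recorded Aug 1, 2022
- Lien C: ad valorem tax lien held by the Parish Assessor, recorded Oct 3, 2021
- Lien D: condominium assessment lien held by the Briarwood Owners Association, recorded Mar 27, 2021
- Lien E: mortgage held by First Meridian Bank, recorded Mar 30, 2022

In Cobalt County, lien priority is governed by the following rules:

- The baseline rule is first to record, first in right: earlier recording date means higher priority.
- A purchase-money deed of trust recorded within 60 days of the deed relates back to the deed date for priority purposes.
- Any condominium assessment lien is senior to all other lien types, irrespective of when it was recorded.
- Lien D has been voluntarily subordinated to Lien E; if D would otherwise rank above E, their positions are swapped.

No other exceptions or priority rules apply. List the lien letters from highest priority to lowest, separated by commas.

Adjusting effective dates: A was recorded 125 days after the deed — beyond 60 days — so no relation-back applies.
As a condominium assessment lien, D is senior to every other lien.
Among the remaining liens, by effective date: C (Oct 3, 2021), E (Mar 30, 2022), B (Aug 1, 2022), A (Oct 14, 2022).
D is senior to E before the subordination, so the two trade places.

E, C, D, B, A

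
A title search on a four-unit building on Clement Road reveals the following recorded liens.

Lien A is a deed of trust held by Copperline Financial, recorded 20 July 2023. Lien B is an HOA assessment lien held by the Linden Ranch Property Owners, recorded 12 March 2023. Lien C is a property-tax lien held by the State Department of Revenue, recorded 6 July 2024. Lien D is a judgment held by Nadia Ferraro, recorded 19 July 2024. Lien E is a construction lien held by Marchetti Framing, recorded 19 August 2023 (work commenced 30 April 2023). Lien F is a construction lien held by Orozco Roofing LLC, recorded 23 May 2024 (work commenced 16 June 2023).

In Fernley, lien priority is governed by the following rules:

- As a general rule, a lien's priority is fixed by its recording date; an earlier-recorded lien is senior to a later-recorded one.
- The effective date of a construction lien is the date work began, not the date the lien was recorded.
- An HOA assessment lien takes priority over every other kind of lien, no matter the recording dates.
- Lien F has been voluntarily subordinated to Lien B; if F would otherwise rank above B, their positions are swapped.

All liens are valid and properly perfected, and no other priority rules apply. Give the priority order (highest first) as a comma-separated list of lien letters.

Effective dates: E relates back to 30 April 2023 (work commenced); F is treated as recorded 16 June 2023, the work-commencement date.
B is an HOA assessment lien, so it outranks all other liens regardless of date.
The other liens, earliest effective date first: E (30 April 2023), F (16 June 2023), A (20 July 2023), C (6 July 2024), D (19 July 2024).
F already ranks below B; the subordination has no effect.

B, E, F, A, C, D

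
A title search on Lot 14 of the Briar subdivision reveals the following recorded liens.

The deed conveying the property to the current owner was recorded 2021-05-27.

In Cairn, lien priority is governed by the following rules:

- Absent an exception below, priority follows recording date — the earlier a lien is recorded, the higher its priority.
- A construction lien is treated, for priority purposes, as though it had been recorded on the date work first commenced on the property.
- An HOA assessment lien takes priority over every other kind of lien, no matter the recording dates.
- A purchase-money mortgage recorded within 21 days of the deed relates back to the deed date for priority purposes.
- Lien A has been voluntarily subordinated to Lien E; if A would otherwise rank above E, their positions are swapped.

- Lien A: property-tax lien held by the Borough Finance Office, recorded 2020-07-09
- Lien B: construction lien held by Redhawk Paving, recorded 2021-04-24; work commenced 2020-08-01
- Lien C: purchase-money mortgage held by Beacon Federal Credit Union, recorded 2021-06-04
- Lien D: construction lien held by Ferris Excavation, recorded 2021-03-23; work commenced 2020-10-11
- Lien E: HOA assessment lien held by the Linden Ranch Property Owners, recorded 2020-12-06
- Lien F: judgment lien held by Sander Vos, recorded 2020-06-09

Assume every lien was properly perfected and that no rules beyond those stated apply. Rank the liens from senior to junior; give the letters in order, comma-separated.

Adjusting effective dates: B's effective date is 2020-08-01, when work began; C was recorded within the 21-day window, so its effective date is the deed date 2021-05-27; D is treated as recorded 2020-10-11, the work-commencement date.
As an HOA assessment lien, E is senior to every other lien.
Ordering the rest by effective date: F (2020-06-09), A (2020-07-09), B (2020-08-01), D (2020-10-11), C (2021-05-27).
Since A is not senior to E, the subordination leaves the order unchanged.

E, F, A, B, D, C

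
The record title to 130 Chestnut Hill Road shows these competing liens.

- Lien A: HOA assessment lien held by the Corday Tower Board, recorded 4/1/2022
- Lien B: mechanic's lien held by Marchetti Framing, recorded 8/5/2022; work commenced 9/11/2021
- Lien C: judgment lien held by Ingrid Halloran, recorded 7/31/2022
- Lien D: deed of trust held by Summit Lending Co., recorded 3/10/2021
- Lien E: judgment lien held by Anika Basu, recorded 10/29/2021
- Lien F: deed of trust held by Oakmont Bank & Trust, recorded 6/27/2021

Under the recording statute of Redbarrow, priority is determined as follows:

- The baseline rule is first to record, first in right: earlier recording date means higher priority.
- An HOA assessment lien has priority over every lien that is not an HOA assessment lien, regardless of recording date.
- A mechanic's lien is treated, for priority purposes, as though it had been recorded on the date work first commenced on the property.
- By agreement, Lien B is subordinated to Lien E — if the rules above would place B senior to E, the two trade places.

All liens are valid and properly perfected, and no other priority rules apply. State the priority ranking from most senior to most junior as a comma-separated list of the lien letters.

Adjusting effective dates: B is treated as recorded 9/11/2021, the work-commencement date.
As an HOA assessment lien, A is senior to every other lien.
Ordering the rest by effective date: D (3/10/2021), F (6/27/2021), B (9/11/2021), E (10/29/2021), C (7/31/2022).
B is senior to E before the subordination, so the two trade places.

A, D, F, E, B, C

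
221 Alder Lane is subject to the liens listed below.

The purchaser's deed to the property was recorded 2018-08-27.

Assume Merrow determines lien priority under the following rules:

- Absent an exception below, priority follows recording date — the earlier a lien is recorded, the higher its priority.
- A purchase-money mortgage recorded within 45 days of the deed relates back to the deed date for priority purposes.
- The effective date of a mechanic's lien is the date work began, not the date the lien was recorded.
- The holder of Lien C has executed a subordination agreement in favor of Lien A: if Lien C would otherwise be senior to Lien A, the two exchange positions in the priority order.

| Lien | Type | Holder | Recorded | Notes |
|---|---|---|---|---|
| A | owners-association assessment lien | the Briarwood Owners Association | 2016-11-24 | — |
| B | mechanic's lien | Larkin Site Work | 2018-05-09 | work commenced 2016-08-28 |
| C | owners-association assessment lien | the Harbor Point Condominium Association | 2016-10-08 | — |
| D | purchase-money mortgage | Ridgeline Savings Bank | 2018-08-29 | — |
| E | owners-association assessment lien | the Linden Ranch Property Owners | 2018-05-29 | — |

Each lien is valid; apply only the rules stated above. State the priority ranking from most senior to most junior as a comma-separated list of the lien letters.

B, A, C, E, D

Effective dates after the stated exceptions: B is treated as recorded 2016-08-28, the work-commencement date; D's effective date is the deed date, 2018-08-27.
By effective date: B (2016-08-28), C (2016-10-08), A (2016-11-24), E (2018-05-29), D (2018-08-27).
Because C would otherwise rank above A, the subordination swaps them.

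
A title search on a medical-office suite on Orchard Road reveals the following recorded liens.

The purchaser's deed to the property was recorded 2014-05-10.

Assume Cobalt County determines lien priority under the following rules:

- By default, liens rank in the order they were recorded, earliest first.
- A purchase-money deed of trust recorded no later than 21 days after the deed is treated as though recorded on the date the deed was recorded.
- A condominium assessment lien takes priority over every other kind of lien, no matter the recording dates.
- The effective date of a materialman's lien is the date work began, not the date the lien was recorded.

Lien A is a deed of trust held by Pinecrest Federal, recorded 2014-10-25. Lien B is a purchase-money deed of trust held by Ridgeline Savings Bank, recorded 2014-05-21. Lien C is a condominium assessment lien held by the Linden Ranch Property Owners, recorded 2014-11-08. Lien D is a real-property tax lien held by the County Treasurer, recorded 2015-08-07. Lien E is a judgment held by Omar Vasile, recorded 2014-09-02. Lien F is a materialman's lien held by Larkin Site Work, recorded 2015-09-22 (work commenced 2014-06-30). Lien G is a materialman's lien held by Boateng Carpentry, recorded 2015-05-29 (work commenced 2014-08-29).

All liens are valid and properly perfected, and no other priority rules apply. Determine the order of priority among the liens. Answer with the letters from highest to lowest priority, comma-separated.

C, B, F, G, E, A, D

First, effective dates: B was recorded within the 21-day window, so its effective date is the deed date 2014-05-10; F is treated as recorded 2014-06-30, the work-commencement date; G relates back to 2014-08-29 (work commenced).
C, as a condominium assessment lien, has superpriority and ranks first.
Among the remaining liens, by effective date: B (2014-05-10), F (2014-06-30), G (2014-08-29), E (2014-09-02), A (2014-10-25), D (2015-08-07).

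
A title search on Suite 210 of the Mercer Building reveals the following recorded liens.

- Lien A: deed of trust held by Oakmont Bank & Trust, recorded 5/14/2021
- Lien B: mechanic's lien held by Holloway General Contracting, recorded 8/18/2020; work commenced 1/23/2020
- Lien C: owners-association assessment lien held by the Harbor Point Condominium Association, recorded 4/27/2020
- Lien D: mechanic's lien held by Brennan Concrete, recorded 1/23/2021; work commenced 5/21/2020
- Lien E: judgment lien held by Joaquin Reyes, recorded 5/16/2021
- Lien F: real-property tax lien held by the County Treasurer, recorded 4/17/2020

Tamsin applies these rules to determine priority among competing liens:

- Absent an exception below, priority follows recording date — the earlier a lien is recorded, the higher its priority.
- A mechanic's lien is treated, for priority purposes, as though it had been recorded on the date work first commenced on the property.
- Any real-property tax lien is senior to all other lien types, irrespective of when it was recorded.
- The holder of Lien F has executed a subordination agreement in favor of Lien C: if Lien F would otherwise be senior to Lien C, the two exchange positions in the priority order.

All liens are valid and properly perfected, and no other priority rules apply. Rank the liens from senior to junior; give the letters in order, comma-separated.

C, B, F, D, A, E

Effective dates after the stated exceptions: B's effective date is 1/23/2020, when work began; D's effective date is 5/21/2020, when work began.
F, as a real-property tax lien, has superpriority and ranks first.
Ordering the rest by effective date: B (1/23/2020), C (4/27/2020), D (5/21/2020), A (5/14/2021), E (5/16/2021).
The subordination applies — F was senior to C — so F and C swap.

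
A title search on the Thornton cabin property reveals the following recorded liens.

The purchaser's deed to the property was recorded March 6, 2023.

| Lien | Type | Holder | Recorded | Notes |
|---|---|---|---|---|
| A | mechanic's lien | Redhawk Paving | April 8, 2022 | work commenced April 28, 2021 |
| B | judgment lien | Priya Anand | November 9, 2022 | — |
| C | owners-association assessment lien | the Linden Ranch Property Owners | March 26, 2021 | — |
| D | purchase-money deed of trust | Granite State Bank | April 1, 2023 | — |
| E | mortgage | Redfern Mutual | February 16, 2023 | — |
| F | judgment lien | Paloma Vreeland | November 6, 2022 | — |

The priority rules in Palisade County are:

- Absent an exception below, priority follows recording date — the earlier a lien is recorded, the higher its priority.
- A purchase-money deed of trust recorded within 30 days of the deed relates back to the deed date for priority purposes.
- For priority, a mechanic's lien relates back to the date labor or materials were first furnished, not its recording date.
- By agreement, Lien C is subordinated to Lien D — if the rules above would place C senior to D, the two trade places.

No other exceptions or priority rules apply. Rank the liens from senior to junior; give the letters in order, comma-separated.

D, A, F, B, E, C

First, effective dates: A's effective date is April 28, 2021, when work began; D relates back to the deed date March 6, 2023.
Ordering by effective date: C (March 26, 2021), A (April 28, 2021), F (November 6, 2022), B (November 9, 2022), E (February 16, 2023), D (March 6, 2023).
The subordination applies — C was senior to D — so C and D swap.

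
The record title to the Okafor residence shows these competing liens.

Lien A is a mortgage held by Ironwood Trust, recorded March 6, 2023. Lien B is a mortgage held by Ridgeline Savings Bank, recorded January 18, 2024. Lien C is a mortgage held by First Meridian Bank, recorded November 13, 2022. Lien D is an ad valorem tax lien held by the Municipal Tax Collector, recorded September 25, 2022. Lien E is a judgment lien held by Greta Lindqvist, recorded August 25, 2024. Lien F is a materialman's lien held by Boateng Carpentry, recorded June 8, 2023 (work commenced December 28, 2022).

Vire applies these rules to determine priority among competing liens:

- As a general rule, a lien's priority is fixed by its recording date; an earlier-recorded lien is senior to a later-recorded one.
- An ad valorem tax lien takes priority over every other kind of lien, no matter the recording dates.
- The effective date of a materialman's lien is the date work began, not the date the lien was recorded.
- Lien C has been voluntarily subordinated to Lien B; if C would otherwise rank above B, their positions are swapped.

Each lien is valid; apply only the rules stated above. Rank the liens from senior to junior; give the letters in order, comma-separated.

Effective dates: F's effective date is December 28, 2022, when work began.
As an ad valorem tax lien, D is senior to every other lien.
Ordering the rest by effective date: C (November 13, 2022), F (December 28, 2022), A (March 6, 2023), B (January 18, 2024), E (August 25, 2024).
The subordination applies — C was senior to B — so C and B swap.

D, B, F, A, C, E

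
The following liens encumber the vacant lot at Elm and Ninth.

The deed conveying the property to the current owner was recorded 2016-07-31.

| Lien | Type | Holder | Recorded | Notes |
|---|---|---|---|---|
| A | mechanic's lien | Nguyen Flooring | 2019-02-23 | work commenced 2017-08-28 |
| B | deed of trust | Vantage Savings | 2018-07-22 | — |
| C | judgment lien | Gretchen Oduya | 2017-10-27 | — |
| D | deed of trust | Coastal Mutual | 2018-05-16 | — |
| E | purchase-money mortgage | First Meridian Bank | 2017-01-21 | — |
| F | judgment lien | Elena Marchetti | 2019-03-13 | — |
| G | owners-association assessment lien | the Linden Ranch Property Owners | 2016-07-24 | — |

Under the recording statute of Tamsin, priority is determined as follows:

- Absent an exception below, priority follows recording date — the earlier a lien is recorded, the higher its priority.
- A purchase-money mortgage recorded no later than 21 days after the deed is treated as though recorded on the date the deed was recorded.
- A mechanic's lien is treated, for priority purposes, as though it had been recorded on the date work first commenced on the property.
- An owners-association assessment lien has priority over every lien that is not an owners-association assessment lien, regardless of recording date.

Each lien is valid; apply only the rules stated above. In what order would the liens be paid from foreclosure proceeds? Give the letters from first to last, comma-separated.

Adjusting effective dates: A relates back to 2017-08-28 (work commenced); E was recorded 174 days after the deed — beyond 21 days — so no relation-back applies.
G is an owners-association assessment lien, so it outranks all other liens regardless of date.
Among the remaining liens, by effective date: E (2017-01-21), A (2017-08-28), C (2017-10-27), D (2018-05-16), B (2018-07-22), F (2019-03-13).

G, E, A, C, D, B, F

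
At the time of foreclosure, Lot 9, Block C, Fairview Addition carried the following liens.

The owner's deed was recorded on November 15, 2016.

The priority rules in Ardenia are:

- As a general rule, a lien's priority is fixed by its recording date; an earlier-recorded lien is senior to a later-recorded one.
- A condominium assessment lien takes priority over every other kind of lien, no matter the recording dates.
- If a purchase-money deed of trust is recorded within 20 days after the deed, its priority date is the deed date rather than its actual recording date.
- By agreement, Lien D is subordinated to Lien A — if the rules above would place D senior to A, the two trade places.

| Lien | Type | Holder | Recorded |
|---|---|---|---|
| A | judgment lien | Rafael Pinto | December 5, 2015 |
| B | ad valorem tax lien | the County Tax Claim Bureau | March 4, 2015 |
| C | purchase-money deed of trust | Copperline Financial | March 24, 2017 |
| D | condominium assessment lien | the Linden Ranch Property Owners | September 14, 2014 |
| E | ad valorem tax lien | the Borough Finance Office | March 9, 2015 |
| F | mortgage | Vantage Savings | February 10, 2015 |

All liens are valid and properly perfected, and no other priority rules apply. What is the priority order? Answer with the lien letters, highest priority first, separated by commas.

Effective dates: C was recorded 129 days after the deed, outside the 20-day window, so it keeps its recording date.
As a condominium assessment lien, D is senior to every other lien.
Remaining liens by effective date: F (February 10, 2015), B (March 4, 2015), E (March 9, 2015), A (December 5, 2015), C (March 24, 2017).
D would otherwise be senior to A, so under the subordination agreement D and A exchange positions.

A, F, B, E, D, C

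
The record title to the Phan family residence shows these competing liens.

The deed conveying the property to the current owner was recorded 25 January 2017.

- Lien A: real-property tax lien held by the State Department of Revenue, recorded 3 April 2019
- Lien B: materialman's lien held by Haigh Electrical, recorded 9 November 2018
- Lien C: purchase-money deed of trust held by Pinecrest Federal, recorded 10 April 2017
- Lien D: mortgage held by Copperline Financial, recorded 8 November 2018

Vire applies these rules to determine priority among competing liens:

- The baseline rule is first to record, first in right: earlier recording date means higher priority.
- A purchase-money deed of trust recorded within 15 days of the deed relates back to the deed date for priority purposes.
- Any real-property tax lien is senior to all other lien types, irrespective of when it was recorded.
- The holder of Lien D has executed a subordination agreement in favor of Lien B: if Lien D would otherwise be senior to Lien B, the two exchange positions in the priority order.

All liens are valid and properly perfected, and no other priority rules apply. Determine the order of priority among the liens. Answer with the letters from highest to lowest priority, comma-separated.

Effective dates: C missed the 15-day window (75 days after the deed), so its recording date stands.
A, as a real-property tax lien, has superpriority and ranks first.
Remaining liens by effective date: C (10 April 2017), D (8 November 2018), B (9 November 2018).
The subordination applies — D was senior to B — so D and B swap.

A, C, B, D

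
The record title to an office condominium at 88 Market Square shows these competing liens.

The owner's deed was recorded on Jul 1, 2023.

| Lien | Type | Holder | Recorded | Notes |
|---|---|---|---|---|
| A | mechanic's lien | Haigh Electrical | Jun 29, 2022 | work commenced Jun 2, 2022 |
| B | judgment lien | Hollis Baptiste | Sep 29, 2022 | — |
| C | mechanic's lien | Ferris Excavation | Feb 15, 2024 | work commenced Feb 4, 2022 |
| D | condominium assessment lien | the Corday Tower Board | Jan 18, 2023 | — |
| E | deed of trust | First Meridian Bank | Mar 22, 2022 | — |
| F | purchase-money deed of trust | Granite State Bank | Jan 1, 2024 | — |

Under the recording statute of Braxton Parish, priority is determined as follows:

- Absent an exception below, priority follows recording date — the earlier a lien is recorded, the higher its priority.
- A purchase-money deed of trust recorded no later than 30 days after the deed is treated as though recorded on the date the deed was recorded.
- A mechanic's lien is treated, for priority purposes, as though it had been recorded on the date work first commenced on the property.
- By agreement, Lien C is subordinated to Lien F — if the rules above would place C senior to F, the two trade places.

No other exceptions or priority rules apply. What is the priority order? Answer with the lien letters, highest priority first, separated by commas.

First, effective dates: A is treated as recorded Jun 2, 2022, the work-commencement date; C is treated as recorded Feb 4, 2022, the work-commencement date; F was recorded 184 days after the deed, outside the 30-day window, so it keeps its recording date.
Sorted by effective date: C (Feb 4, 2022), E (Mar 22, 2022), A (Jun 2, 2022), B (Sep 29, 2022), D (Jan 18, 2023), F (Jan 1, 2024).
Because C would otherwise rank above F, the subordination swaps them.

F, E, A, B, D, C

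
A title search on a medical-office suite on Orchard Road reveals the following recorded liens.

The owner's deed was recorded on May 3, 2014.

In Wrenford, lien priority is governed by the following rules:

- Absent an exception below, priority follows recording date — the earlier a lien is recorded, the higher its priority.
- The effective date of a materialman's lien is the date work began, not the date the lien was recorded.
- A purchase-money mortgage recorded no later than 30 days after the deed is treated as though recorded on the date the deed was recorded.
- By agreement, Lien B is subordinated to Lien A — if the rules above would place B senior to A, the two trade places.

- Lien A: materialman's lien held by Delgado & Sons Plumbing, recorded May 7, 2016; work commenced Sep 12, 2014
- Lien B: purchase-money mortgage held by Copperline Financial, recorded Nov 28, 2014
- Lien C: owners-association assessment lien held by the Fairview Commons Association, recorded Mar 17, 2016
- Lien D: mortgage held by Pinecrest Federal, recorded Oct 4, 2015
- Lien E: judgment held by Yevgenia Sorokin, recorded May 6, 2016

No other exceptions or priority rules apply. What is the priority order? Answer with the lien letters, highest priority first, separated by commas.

Effective dates after the stated exceptions: A is treated as recorded Sep 12, 2014, the work-commencement date; B was recorded 209 days after the deed, outside the 30-day window, so it keeps its recording date.
By effective date, earliest first: A (Sep 12, 2014), B (Nov 28, 2014), D (Oct 4, 2015), C (Mar 17, 2016), E (May 6, 2016).
B already ranks below A; the subordination has no effect.

A, B, D, C, E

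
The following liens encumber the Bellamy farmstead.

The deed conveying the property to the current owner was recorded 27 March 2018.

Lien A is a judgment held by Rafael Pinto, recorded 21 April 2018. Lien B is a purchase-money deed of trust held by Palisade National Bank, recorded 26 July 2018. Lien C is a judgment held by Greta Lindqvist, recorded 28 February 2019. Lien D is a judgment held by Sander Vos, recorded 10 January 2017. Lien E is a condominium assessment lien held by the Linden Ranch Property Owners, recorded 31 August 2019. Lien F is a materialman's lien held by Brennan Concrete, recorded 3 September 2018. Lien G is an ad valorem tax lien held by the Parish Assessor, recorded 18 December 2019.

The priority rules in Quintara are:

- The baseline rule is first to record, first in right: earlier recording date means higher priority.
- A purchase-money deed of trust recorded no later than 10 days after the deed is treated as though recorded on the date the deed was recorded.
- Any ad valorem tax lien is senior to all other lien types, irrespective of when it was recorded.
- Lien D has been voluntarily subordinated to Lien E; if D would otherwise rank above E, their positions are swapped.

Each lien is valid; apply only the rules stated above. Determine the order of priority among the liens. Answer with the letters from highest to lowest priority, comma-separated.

G, E, A, B, F, C, D

First, effective dates: B was recorded 121 days after the deed, outside the 10-day window, so it keeps its recording date.
G is an ad valorem tax lien and takes priority over every other lien.
Ordering the rest by effective date: D (10 January 2017), A (21 April 2018), B (26 July 2018), F (3 September 2018), C (28 February 2019), E (31 August 2019).
The subordination applies — D was senior to E — so D and E swap.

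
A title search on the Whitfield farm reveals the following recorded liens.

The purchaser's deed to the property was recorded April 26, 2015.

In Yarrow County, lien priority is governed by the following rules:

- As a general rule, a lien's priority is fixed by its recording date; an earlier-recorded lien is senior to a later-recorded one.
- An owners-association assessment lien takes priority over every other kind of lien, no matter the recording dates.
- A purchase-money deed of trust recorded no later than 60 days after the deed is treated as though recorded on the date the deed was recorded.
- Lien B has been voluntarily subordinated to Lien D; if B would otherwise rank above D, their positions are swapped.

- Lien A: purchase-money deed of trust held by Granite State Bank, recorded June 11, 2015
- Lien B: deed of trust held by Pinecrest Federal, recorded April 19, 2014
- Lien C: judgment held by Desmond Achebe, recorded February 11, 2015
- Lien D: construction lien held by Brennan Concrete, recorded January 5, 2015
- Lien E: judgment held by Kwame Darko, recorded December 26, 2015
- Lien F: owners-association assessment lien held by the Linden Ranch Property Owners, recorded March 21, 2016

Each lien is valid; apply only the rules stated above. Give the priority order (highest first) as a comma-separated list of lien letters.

F, D, B, C, A, E

Effective dates: A's effective date is the deed date, April 26, 2015.
As an owners-association assessment lien, F is senior to every other lien.
Among the remaining liens, by effective date: B (April 19, 2014), D (January 5, 2015), C (February 11, 2015), A (April 26, 2015), E (December 26, 2015).
B would otherwise be senior to D, so under the subordination agreement B and D exchange positions.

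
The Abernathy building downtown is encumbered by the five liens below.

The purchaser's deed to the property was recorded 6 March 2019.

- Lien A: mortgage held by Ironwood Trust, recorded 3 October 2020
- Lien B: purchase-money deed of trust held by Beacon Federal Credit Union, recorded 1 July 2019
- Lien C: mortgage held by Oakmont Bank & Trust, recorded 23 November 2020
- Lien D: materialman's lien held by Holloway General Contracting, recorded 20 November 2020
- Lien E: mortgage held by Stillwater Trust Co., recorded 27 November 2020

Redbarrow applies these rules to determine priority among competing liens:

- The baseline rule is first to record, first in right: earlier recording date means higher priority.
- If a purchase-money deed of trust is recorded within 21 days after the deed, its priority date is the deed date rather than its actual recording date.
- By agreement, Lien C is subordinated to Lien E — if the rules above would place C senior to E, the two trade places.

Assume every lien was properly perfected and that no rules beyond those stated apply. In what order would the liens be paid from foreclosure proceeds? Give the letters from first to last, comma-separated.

B, A, D, E, C

Effective dates after the stated exceptions: B was recorded 117 days after the deed — beyond 21 days — so no relation-back applies.
Sorted by effective date: B (1 July 2019), A (3 October 2020), D (20 November 2020), C (23 November 2020), E (27 November 2020).
C is senior to E before the subordination, so the two trade places.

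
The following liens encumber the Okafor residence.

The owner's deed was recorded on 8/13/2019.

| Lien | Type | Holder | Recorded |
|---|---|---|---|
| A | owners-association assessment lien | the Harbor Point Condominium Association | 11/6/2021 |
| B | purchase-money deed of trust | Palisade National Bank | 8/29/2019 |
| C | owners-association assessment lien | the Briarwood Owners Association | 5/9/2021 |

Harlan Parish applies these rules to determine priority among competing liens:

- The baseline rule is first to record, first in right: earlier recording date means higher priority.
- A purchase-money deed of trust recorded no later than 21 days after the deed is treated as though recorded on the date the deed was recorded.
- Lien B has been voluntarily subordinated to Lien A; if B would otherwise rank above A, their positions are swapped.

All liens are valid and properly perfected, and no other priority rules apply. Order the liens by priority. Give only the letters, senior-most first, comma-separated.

Adjusting effective dates: B was recorded within the 21-day window, so its effective date is the deed date 8/13/2019.
By effective date: B (8/13/2019), C (5/9/2021), A (11/6/2021).
B is senior to A before the subordination, so the two trade places.

A, C, B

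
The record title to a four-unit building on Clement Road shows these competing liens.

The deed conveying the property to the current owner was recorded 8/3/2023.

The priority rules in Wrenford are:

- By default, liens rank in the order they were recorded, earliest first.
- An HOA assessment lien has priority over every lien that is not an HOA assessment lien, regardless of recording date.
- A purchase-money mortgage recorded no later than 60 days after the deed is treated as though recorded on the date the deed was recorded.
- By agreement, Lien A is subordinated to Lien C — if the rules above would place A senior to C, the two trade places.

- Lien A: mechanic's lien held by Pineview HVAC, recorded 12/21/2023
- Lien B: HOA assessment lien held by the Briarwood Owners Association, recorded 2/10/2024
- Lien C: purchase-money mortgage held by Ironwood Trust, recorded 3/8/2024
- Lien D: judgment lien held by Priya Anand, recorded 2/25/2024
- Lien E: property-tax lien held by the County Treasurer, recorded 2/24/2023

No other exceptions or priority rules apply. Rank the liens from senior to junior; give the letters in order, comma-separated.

Effective dates: C was recorded 218 days after the deed — beyond 60 days — so no relation-back applies.
B, as an HOA assessment lien, has superpriority and ranks first.
Remaining liens by effective date: E (2/24/2023), A (12/21/2023), D (2/25/2024), C (3/8/2024).
A would otherwise be senior to C, so under the subordination agreement A and C exchange positions.

B, E, C, D, A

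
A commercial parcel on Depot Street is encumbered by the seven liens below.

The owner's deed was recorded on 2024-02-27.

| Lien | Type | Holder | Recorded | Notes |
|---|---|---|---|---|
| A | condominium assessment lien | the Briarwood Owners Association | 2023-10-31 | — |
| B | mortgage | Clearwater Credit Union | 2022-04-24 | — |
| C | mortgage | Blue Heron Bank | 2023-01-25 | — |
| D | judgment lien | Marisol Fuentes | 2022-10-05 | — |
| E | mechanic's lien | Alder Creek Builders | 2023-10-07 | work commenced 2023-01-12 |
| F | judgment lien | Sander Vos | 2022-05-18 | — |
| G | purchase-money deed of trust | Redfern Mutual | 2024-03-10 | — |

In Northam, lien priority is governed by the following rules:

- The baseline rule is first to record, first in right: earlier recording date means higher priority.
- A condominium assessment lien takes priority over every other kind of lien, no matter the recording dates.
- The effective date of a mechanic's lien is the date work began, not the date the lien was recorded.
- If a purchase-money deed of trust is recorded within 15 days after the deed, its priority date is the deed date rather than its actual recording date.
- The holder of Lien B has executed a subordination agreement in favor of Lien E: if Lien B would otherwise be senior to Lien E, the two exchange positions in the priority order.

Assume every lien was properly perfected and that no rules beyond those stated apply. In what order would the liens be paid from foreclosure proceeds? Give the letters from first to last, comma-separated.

A, E, F, D, B, C, G

Effective dates: E is treated as recorded 2023-01-12, the work-commencement date; G relates back to the deed date 2024-02-27.
A is a condominium assessment lien, so it outranks all other liens regardless of date.
Ordering the rest by effective date: B (2022-04-24), F (2022-05-18), D (2022-10-05), E (2023-01-12), C (2023-01-25), G (2024-02-27).
B is senior to E before the subordination, so the two trade places.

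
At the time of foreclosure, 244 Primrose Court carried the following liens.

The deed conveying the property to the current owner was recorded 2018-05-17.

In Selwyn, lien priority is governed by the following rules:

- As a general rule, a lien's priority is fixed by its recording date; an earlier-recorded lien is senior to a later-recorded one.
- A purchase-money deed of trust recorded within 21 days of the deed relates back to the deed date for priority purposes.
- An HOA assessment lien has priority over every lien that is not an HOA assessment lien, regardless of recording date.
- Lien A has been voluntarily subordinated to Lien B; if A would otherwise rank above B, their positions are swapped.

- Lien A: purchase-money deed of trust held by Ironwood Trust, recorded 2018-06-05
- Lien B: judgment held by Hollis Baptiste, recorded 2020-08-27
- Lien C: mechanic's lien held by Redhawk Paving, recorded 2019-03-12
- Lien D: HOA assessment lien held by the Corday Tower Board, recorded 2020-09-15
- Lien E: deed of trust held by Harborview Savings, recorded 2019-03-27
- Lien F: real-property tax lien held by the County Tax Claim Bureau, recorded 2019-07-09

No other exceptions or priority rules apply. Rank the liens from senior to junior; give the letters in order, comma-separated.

D, B, C, E, F, A

First, effective dates: A was recorded within the 21-day window, so its effective date is the deed date 2018-05-17.
As an HOA assessment lien, D is senior to every other lien.
Among the remaining liens, by effective date: A (2018-05-17), C (2019-03-12), E (2019-03-27), F (2019-07-09), B (2020-08-27).
A would otherwise be senior to B, so under the subordination agreement A and B exchange positions.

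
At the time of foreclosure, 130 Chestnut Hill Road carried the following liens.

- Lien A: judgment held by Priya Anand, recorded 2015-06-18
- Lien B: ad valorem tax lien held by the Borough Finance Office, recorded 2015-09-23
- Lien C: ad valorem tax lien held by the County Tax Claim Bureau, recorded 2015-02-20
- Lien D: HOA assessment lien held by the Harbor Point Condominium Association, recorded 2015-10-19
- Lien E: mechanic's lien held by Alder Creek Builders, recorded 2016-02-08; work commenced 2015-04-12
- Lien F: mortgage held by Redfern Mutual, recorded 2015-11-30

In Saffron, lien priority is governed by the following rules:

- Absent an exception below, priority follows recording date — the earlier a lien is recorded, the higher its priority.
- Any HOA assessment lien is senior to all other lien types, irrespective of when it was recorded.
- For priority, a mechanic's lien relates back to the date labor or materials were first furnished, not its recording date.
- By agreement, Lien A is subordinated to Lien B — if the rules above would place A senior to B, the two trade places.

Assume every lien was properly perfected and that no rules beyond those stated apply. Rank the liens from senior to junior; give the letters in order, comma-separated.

D, C, E, B, A, F

Effective dates: E relates back to 2015-04-12 (work commenced).
D is an HOA assessment lien and takes priority over every other lien.
Remaining liens by effective date: C (2015-02-20), E (2015-04-12), A (2015-06-18), B (2015-09-23), F (2015-11-30).
A would otherwise be senior to B, so under the subordination agreement A and B exchange positions.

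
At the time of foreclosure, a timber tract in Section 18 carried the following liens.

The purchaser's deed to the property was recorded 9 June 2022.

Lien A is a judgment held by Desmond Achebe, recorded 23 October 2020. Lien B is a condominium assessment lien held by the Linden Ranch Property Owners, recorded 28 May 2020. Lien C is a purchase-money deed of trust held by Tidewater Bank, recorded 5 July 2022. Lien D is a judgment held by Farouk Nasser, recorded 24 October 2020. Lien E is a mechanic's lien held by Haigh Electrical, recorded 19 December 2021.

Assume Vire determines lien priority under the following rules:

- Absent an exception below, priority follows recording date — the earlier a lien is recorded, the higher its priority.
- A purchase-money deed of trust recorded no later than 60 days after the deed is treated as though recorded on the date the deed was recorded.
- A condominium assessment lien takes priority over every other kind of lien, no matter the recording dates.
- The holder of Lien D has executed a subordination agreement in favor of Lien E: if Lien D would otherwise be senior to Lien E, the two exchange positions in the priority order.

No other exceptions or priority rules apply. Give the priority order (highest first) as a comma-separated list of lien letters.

B, A, E, D, C

First, effective dates: C's effective date is the deed date, 9 June 2022.
B, as a condominium assessment lien, has superpriority and ranks first.
Remaining liens by effective date: A (23 October 2020), D (24 October 2020), E (19 December 2021), C (9 June 2022).
The subordination applies — D was senior to E — so D and E swap.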